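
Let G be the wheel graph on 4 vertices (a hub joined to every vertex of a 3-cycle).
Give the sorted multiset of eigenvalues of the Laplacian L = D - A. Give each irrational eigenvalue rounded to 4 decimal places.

[0, 4, 4, 4]

The graph has 4 vertices and degree multiset [3, 3, 3, 3]; D is the diagonal matrix of degrees and L = D - A. L is symmetric positive semidefinite, so every eigenvalue is real and nonnegative. The single zero eigenvalue shows the graph is connected. The largest eigenvalue, 4, is at most the vertex count 4.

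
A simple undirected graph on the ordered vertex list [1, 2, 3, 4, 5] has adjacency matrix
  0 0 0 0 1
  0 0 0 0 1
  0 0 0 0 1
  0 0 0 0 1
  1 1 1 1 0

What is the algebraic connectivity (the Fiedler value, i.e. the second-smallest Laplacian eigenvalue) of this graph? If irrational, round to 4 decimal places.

1

Each diagonal entry of L is the vertex degree and each off-diagonal entry is -1 where an edge is present, 0 otherwise; in the order [1, 2, 3, 4, 5] the diagonal is [1, 1, 1, 1, 4]. The sorted Laplacian eigenvalues are [0, 1, 1, 1, 5]; the algebraic connectivity is the second entry, 1. There is one zero in the spectrum, matching the 1 component. The largest eigenvalue, 5, is at most the vertex count 5.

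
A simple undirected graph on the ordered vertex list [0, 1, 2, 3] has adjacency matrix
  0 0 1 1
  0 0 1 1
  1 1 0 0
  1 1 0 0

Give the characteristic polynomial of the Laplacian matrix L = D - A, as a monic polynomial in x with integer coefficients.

x^4 - 8x^3 + 20x^2 - 16x

With the vertex order [0, 1, 2, 3], the degrees are [2, 2, 2, 2], giving D = diag(2, 2, 2, 2) and L = D - A. Computing det(xI - L) by cofactor expansion (or equivalently via sum-over-permutations) gives x^4 - 8x^3 + 20x^2 - 16x. The coefficient of x^3 equals -trace(L) = -8, matching the sum of degrees.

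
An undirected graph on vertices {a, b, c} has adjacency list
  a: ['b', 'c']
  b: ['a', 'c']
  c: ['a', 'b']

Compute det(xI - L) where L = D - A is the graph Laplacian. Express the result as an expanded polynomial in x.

x^3 - 6x^2 + 9x

Each diagonal entry of L is the vertex degree and each off-diagonal entry is -1 where an edge is present, 0 otherwise; in the order [a, b, c] the diagonal is [2, 2, 2]. The eigenvalues of L are [0, 3, 3]; the characteristic polynomial is the product of (x - lambda_i), which multiplies out to x^3 - 6x^2 + 9x. Since p(0) = det(-L) = 0, x divides p(x). The eigenvalues sum to 6, which equals trace(L) = 2|E|. By the matrix-tree theorem the graph has (1/3) * product of the nonzero eigenvalues = 3 spanning trees.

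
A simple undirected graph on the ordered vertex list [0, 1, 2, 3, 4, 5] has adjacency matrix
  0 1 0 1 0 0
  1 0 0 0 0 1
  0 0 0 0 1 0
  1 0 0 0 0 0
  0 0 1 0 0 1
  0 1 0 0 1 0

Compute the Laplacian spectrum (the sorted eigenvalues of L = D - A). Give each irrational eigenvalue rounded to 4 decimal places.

[0, 0.2679, 1, 2, 3, 3.7321]

Each diagonal entry of L is the vertex degree and each off-diagonal entry is -1 where an edge is present, 0 otherwise; in the order [0, 1, 2, 3, 4, 5] the diagonal is [2, 2, 1, 1, 2, 2]. Since every row of L sums to 0, the all-ones vector is in the kernel and 0 is an eigenvalue. The single zero eigenvalue shows the graph is connected. The eigenvalues sum to 10, which equals trace(L) = 2|E|.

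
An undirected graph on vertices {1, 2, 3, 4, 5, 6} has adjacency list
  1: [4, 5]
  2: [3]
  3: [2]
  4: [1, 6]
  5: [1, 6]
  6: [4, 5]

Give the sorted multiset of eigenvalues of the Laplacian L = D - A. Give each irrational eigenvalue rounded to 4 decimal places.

[0, 0, 2, 2, 2, 4]

Reading degrees in the order [1, 2, 3, 4, 5, 6] gives [2, 1, 1, 2, 2, 2]; set D = diag(2, 1, 1, 2, 2, 2) and form L = D - A. Since every row of L sums to 0, the all-ones vector is in the kernel and 0 is an eigenvalue. The 2 zero eigenvalues correspond to the 2 connected components. The eigenvalues sum to 10, which equals trace(L) = 2|E|. There are 2 zeros in the spectrum, matching the 2 components.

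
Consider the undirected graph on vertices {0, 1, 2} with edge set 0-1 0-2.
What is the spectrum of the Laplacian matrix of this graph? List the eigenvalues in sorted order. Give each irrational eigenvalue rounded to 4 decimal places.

[0, 1, 3]

Each diagonal entry of L is the vertex degree and each off-diagonal entry is -1 where an edge is present, 0 otherwise; in the order [0, 1, 2] the diagonal is [2, 1, 1]. Since every row of L sums to 0, the all-ones vector is in the kernel and 0 is an eigenvalue. The single zero eigenvalue shows the graph is connected. The eigenvalues sum to 4, which equals trace(L) = 2|E|.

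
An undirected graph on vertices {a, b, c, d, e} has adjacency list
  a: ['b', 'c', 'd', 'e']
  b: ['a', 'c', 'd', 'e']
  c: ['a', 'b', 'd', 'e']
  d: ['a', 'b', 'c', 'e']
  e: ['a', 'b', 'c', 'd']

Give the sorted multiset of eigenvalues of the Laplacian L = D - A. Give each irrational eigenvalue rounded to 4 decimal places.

[0, 5, 5, 5, 5]

Each diagonal entry of L is the vertex degree and each off-diagonal entry is -1 where an edge is present, 0 otherwise; in the order [a, b, c, d, e] the diagonal is [4, 4, 4, 4, 4]. The multiplicity of 0 as a Laplacian eigenvalue equals the number of connected components. The single zero eigenvalue shows the graph is connected. The largest eigenvalue, 5, is at most the vertex count 5. By the matrix-tree theorem the graph has (1/5) * product of the nonzero eigenvalues = 125 spanning trees.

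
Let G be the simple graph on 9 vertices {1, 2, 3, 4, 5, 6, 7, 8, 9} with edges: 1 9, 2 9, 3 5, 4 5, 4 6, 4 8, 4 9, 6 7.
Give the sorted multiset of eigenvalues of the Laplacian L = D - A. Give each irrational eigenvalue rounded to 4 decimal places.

[0, 0.3047, 0.3820, 0.7566, 1, 2.0960, 2.6180, 3.4609, 5.3818]

With the vertex order [1, 2, 3, 4, 5, 6, 7, 8, 9], the degrees are [1, 1, 1, 4, 2, 2, 1, 1, 3], giving D = diag(1, 1, 1, 4, 2, 2, 1, 1, 3) and L = D - A. Diagonalising L (or applying a numerical eigensolver to the 9x9 matrix) gives the spectrum above. The single zero eigenvalue shows the graph is connected. The eigenvalues sum to 16, which equals trace(L) = 2|E|.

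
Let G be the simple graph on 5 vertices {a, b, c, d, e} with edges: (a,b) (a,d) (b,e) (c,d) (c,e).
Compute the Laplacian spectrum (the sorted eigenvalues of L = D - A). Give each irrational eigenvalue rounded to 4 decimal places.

[0, 1.3820, 1.3820, 3.6180, 3.6180]

Each diagonal entry of L is the vertex degree and each off-diagonal entry is -1 where an edge is present, 0 otherwise; in the order [a, b, c, d, e] the diagonal is [2, 2, 2, 2, 2]. Since every row of L sums to 0, the all-ones vector is in the kernel and 0 is an eigenvalue. By the matrix-tree theorem the graph has (1/5) * product of the nonzero eigenvalues = 5 spanning trees. The largest eigenvalue, 3.6180, is at most the vertex count 5.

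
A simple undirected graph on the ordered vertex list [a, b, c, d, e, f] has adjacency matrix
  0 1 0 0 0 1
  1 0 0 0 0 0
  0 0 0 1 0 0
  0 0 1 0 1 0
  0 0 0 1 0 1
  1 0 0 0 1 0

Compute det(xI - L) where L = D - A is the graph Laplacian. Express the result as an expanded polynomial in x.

x^6 - 10x^5 + 36x^4 - 56x^3 + 35x^2 - 6x

Reading degrees in the order [a, b, c, d, e, f] gives [2, 1, 1, 2, 2, 2]; set D = diag(2, 1, 1, 2, 2, 2) and form L = D - A. L has integer entries, so p(x) = det(xI - L) has integer coefficients. Expanding the determinant yields x^6 - 10x^5 + 36x^4 - 56x^3 + 35x^2 - 6x. The constant term is 0 because L is singular (the all-ones vector lies in its kernel). The largest eigenvalue, 3.7321, is at most the vertex count 6. The eigenvalues sum to 10, which equals trace(L) = 2|E|.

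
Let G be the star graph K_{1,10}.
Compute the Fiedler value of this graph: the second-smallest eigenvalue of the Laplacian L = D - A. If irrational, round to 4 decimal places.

1

The graph has 11 vertices and degree multiset [10, 1, 1, 1, 1, 1, 1, 1, 1, 1, 1]; D is the diagonal matrix of degrees and L = D - A. Computing the eigenvalues of L and sorting gives [0, 1, 1, 1, 1, 1, 1, 1, 1, 1, 11]. The Fiedler value lambda_2 = 1 is strictly positive, so the graph is connected.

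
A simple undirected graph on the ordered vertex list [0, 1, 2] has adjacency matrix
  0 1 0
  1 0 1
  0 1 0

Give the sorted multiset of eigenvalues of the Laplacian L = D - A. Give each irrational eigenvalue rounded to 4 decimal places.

[0, 1, 3]

With the vertex order [0, 1, 2], the degrees are [1, 2, 1], giving D = diag(1, 2, 1) and L = D - A. Diagonalising L (or applying a numerical eigensolver to the 3x3 matrix) gives the spectrum above. There is one zero in the spectrum, matching the 1 component.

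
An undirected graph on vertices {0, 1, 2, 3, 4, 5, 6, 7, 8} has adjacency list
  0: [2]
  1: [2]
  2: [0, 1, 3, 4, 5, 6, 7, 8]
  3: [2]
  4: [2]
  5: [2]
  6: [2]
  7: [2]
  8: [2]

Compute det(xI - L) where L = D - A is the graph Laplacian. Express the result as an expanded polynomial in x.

x^9 - 16x^8 + 84x^7 - 224x^6 + 350x^5 - 336x^4 + 196x^3 - 64x^2 + 9x

With the vertex order [0, 1, 2, 3, 4, 5, 6, 7, 8], the degrees are [1, 1, 8, 1, 1, 1, 1, 1, 1], giving D = diag(1, 1, 8, 1, 1, 1, 1, 1, 1) and L = D - A. Computing det(xI - L) by cofactor expansion (or equivalently via sum-over-permutations) gives x^9 - 16x^8 + 84x^7 - 224x^6 + 350x^5 - 336x^4 + 196x^3 - 64x^2 + 9x. The coefficient of x^8 equals -trace(L) = -16, matching the sum of degrees. The largest eigenvalue, 9, is at most the vertex count 9.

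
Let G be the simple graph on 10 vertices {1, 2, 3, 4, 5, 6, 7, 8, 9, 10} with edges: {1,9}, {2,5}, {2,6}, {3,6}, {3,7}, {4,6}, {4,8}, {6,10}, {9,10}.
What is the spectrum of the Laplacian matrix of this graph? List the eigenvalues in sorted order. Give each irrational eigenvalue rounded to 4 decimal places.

Reading degrees in the order [1, 2, 3, 4, 5, 6, 7, 8, 9, 10] gives [1, 2, 2, 2, 1, 4, 1, 1, 2, 2]; set D = diag(1, 2, 2, 2, 1, 4, 1, 1, 2, 2) and form L = D - A. L is symmetric positive semidefinite, so every eigenvalue is real and nonnegative. The single zero eigenvalue shows the graph is connected. There is one zero in the spectrum, matching the 1 component. The largest eigenvalue, 5.3098, is at most the vertex count 10.

[0, 0.2318, 0.3820, 0.3820, 1.2769, 2, 2.6180, 2.6180, 3.1815, 5.3098]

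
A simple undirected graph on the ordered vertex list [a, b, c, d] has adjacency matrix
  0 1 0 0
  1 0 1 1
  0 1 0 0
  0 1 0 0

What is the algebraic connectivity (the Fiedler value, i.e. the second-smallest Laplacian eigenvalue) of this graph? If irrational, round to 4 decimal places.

Each diagonal entry of L is the vertex degree and each off-diagonal entry is -1 where an edge is present, 0 otherwise; in the order [a, b, c, d] the diagonal is [1, 3, 1, 1]. Computing the eigenvalues of L and sorting gives [0, 1, 1, 4]. The Fiedler value lambda_2 = 1 is strictly positive, so the graph is connected. By the matrix-tree theorem the graph has (1/4) * product of the nonzero eigenvalues = 1 spanning tree. The eigenvalues sum to 6, which equals trace(L) = 2|E|.

1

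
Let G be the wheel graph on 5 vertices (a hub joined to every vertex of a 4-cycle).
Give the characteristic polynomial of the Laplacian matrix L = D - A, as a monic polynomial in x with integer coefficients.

The graph has 5 vertices and degree multiset [4, 3, 3, 3, 3]; D is the diagonal matrix of degrees and L = D - A. The eigenvalues of L are [0, 3, 3, 5, 5]; the characteristic polynomial is the product of (x - lambda_i), which multiplies out to x^5 - 16x^4 + 94x^3 - 240x^2 + 225x. The coefficient of x^4 equals -trace(L) = -16, matching the sum of degrees.

x^5 - 16x^4 + 94x^3 - 240x^2 + 225x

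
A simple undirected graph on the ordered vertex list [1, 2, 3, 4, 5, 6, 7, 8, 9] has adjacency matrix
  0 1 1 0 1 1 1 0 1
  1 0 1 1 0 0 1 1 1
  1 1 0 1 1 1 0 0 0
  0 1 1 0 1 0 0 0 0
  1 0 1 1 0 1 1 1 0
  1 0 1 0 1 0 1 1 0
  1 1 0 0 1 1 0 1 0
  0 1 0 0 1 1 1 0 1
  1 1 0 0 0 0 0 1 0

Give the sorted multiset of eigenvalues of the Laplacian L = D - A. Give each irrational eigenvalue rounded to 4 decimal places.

[0, 2.4295, 3.1165, 4.7411, 5.5165, 6, 6.6533, 7.3162, 8.2269]

With the vertex order [1, 2, 3, 4, 5, 6, 7, 8, 9], the degrees are [6, 6, 5, 3, 6, 5, 5, 5, 3], giving D = diag(6, 6, 5, 3, 6, 5, 5, 5, 3) and L = D - A. L is symmetric positive semidefinite, so every eigenvalue is real and nonnegative. There is one zero in the spectrum, matching the 1 component. By the matrix-tree theorem the graph has (1/9) * product of the nonzero eigenvalues = 52868 spanning trees.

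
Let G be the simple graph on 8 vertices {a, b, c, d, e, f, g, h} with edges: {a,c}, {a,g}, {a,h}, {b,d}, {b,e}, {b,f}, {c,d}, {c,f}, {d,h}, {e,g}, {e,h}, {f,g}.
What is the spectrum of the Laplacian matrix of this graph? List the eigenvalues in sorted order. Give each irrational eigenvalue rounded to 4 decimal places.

Each diagonal entry of L is the vertex degree and each off-diagonal entry is -1 where an edge is present, 0 otherwise; in the order [a, b, c, d, e, f, g, h] the diagonal is [3, 3, 3, 3, 3, 3, 3, 3]. Since every row of L sums to 0, the all-ones vector is in the kernel and 0 is an eigenvalue.

[0, 2, 2, 2, 4, 4, 4, 6]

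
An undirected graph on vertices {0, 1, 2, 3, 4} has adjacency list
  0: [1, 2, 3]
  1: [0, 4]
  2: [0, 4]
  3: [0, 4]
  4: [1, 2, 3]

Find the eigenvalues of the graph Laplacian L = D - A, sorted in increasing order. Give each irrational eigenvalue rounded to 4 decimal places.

[0, 2, 2, 3, 5]

With the vertex order [0, 1, 2, 3, 4], the degrees are [3, 2, 2, 2, 3], giving D = diag(3, 2, 2, 2, 3) and L = D - A. Since every row of L sums to 0, the all-ones vector is in the kernel and 0 is an eigenvalue.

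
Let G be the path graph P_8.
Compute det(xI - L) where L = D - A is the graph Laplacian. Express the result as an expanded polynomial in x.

The graph has 8 vertices and degree multiset [2, 2, 2, 2, 2, 2, 1, 1]; D is the diagonal matrix of degrees and L = D - A. Computing det(xI - L) by cofactor expansion (or equivalently via sum-over-permutations) gives x^8 - 14x^7 + 78x^6 - 220x^5 + 330x^4 - 252x^3 + 84x^2 - 8x. Since p(0) = det(-L) = 0, x divides p(x).

x^8 - 14x^7 + 78x^6 - 220x^5 + 330x^4 - 252x^3 + 84x^2 - 8x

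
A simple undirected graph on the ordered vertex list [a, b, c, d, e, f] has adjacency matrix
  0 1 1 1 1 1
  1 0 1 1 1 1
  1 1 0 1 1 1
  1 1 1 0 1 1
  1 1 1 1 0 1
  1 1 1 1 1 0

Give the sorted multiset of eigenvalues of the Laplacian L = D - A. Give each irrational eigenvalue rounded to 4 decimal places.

[0, 6, 6, 6, 6, 6]

With the vertex order [a, b, c, d, e, f], the degrees are [5, 5, 5, 5, 5, 5], giving D = diag(5, 5, 5, 5, 5, 5) and L = D - A. The multiplicity of 0 as a Laplacian eigenvalue equals the number of connected components. The largest eigenvalue, 6, is at most the vertex count 6.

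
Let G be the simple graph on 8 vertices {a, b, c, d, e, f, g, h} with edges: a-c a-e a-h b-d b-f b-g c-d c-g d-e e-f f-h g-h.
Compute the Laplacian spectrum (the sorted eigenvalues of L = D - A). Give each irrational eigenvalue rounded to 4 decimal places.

[0, 2, 2, 2, 4, 4, 4, 6]

Reading degrees in the order [a, b, c, d, e, f, g, h] gives [3, 3, 3, 3, 3, 3, 3, 3]; set D = diag(3, 3, 3, 3, 3, 3, 3, 3) and form L = D - A. L is symmetric positive semidefinite, so every eigenvalue is real and nonnegative. There is one zero in the spectrum, matching the 1 component.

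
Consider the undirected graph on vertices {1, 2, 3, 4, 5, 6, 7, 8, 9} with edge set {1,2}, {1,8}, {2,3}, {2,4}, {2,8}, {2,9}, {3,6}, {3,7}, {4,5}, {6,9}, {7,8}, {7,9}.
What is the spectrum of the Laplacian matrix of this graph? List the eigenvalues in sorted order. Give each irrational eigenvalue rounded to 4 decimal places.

[0, 0.4131, 1.1369, 2.3595, 2.4384, 3, 3.6977, 4.3928, 6.5616]

Reading degrees in the order [1, 2, 3, 4, 5, 6, 7, 8, 9] gives [2, 5, 3, 2, 1, 2, 3, 3, 3]; set D = diag(2, 5, 3, 2, 1, 2, 3, 3, 3) and form L = D - A. The multiplicity of 0 as a Laplacian eigenvalue equals the number of connected components. The single zero eigenvalue shows the graph is connected. By the matrix-tree theorem the graph has (1/9) * product of the nonzero eigenvalues = 96 spanning trees.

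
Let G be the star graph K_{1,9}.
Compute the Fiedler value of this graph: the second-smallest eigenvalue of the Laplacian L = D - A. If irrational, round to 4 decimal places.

1

The graph has 10 vertices and degree multiset [9, 1, 1, 1, 1, 1, 1, 1, 1, 1]; D is the diagonal matrix of degrees and L = D - A. The sorted Laplacian eigenvalues are [0, 1, 1, 1, 1, 1, 1, 1, 1, 10]; the algebraic connectivity is the second entry, 1. The eigenvalues sum to 18, which equals trace(L) = 2|E|.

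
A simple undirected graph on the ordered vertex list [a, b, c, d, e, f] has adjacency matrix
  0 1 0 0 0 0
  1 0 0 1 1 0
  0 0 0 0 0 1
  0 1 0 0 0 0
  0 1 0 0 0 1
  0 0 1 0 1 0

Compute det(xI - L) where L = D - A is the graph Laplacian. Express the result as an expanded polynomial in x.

x^6 - 10x^5 + 35x^4 - 52x^3 + 32x^2 - 6x

With the vertex order [a, b, c, d, e, f], the degrees are [1, 3, 1, 1, 2, 2], giving D = diag(1, 3, 1, 1, 2, 2) and L = D - A. Computing det(xI - L) by cofactor expansion (or equivalently via sum-over-permutations) gives x^6 - 10x^5 + 35x^4 - 52x^3 + 32x^2 - 6x. The coefficient of x^5 equals -trace(L) = -10, matching the sum of degrees. There is one zero in the spectrum, matching the 1 component.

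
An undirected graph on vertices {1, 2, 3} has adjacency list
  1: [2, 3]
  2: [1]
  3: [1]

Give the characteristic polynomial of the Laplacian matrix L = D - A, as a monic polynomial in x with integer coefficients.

x^3 - 4x^2 + 3x

Each diagonal entry of L is the vertex degree and each off-diagonal entry is -1 where an edge is present, 0 otherwise; in the order [1, 2, 3] the diagonal is [2, 1, 1]. Computing det(xI - L) by cofactor expansion (or equivalently via sum-over-permutations) gives x^3 - 4x^2 + 3x. Since p(0) = det(-L) = 0, x divides p(x).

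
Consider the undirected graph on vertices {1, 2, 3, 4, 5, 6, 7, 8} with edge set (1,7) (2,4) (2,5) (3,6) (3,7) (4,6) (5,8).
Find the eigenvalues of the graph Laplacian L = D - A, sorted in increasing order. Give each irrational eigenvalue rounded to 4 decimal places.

[0, 0.1522, 0.5858, 1.2346, 2, 2.7654, 3.4142, 3.8478]

Reading degrees in the order [1, 2, 3, 4, 5, 6, 7, 8] gives [1, 2, 2, 2, 2, 2, 2, 1]; set D = diag(1, 2, 2, 2, 2, 2, 2, 1) and form L = D - A. L is symmetric positive semidefinite, so every eigenvalue is real and nonnegative. By the matrix-tree theorem the graph has (1/8) * product of the nonzero eigenvalues = 1 spanning tree. The largest eigenvalue, 3.8478, is at most the vertex count 8.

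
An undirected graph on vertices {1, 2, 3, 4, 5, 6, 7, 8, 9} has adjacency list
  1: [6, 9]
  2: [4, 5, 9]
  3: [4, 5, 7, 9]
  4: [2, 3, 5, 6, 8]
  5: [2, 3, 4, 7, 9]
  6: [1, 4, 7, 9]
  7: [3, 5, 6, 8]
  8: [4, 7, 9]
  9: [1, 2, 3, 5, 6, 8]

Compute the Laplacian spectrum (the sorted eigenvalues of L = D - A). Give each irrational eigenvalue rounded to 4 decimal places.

[0, 1.6368, 2.5636, 3.2628, 4.1306, 4.6813, 5.6902, 5.9540, 8.0807]

Reading degrees in the order [1, 2, 3, 4, 5, 6, 7, 8, 9] gives [2, 3, 4, 5, 5, 4, 4, 3, 6]; set D = diag(2, 3, 4, 5, 5, 4, 4, 3, 6) and form L = D - A. Since every row of L sums to 0, the all-ones vector is in the kernel and 0 is an eigenvalue. By the matrix-tree theorem the graph has (1/9) * product of the nonzero eigenvalues = 8053 spanning trees.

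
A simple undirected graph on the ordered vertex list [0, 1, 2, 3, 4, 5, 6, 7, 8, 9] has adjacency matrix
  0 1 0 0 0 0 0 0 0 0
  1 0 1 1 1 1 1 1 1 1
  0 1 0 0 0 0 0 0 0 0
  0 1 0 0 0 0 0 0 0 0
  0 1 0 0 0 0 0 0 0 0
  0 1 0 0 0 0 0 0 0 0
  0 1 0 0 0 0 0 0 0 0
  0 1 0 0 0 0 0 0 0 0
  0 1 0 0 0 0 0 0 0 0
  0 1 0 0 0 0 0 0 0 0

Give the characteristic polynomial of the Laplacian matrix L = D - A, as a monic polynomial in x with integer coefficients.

x^10 - 18x^9 + 108x^8 - 336x^7 + 630x^6 - 756x^5 + 588x^4 - 288x^3 + 81x^2 - 10x

Reading degrees in the order [0, 1, 2, 3, 4, 5, 6, 7, 8, 9] gives [1, 9, 1, 1, 1, 1, 1, 1, 1, 1]; set D = diag(1, 9, 1, 1, 1, 1, 1, 1, 1, 1) and form L = D - A. Computing det(xI - L) by cofactor expansion (or equivalently via sum-over-permutations) gives x^10 - 18x^9 + 108x^8 - 336x^7 + 630x^6 - 756x^5 + 588x^4 - 288x^3 + 81x^2 - 10x. The coefficient of x^9 equals -trace(L) = -18, matching the sum of degrees. The eigenvalues sum to 18, which equals trace(L) = 2|E|.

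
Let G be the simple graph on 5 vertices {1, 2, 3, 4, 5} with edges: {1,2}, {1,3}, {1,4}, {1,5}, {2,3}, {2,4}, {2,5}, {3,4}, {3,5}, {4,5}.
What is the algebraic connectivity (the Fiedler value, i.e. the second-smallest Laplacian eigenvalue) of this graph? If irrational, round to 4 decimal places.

Reading degrees in the order [1, 2, 3, 4, 5] gives [4, 4, 4, 4, 4]; set D = diag(4, 4, 4, 4, 4) and form L = D - A. The smallest Laplacian eigenvalue is always 0. The next one, lambda_2 = 5, measures how hard the graph is to disconnect: larger values mean better connectivity. By the matrix-tree theorem the graph has (1/5) * product of the nonzero eigenvalues = 125 spanning trees.

5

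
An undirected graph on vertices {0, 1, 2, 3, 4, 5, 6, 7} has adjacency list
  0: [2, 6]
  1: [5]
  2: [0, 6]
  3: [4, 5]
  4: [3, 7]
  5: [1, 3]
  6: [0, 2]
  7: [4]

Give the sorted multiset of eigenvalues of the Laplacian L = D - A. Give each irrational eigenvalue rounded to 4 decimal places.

Reading degrees in the order [0, 1, 2, 3, 4, 5, 6, 7] gives [2, 1, 2, 2, 2, 2, 2, 1]; set D = diag(2, 1, 2, 2, 2, 2, 2, 1) and form L = D - A. The multiplicity of 0 as a Laplacian eigenvalue equals the number of connected components. The 2 zero eigenvalues correspond to the 2 connected components. The eigenvalues sum to 14, which equals trace(L) = 2|E|.

[0, 0, 0.3820, 1.3820, 2.6180, 3, 3, 3.6180]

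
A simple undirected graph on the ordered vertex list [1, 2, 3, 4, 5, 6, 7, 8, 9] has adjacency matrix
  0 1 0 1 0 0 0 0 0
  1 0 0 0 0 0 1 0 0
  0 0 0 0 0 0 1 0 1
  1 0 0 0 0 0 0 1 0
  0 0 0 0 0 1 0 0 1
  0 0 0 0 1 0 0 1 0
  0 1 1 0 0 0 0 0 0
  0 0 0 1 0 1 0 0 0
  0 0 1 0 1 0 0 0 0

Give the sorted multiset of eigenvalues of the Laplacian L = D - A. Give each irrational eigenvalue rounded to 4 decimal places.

Each diagonal entry of L is the vertex degree and each off-diagonal entry is -1 where an edge is present, 0 otherwise; in the order [1, 2, 3, 4, 5, 6, 7, 8, 9] the diagonal is [2, 2, 2, 2, 2, 2, 2, 2, 2]. L is symmetric positive semidefinite, so every eigenvalue is real and nonnegative.

[0, 0.4679, 0.4679, 1.6527, 1.6527, 3, 3, 3.8794, 3.8794]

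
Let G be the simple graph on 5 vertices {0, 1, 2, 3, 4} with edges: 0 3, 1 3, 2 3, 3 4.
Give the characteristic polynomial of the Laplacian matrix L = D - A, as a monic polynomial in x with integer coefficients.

Reading degrees in the order [0, 1, 2, 3, 4] gives [1, 1, 1, 4, 1]; set D = diag(1, 1, 1, 4, 1) and form L = D - A. Computing det(xI - L) by cofactor expansion (or equivalently via sum-over-permutations) gives x^5 - 8x^4 + 18x^3 - 16x^2 + 5x. The coefficient of x^4 equals -trace(L) = -8, matching the sum of degrees. The eigenvalues sum to 8, which equals trace(L) = 2|E|. The largest eigenvalue, 5, is at most the vertex count 5.

x^5 - 8x^4 + 18x^3 - 16x^2 + 5x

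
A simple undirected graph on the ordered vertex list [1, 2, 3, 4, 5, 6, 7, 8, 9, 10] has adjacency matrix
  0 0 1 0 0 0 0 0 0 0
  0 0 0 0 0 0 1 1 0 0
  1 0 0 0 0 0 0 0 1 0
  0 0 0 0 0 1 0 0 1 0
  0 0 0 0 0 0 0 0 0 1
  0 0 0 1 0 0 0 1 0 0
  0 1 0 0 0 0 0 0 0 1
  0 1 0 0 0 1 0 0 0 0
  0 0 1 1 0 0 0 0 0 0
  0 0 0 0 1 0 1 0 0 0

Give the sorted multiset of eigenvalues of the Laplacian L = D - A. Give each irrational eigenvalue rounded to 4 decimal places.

Each diagonal entry of L is the vertex degree and each off-diagonal entry is -1 where an edge is present, 0 otherwise; in the order [1, 2, 3, 4, 5, 6, 7, 8, 9, 10] the diagonal is [1, 2, 2, 2, 1, 2, 2, 2, 2, 2]. Diagonalising L (or applying a numerical eigensolver to the 10x10 matrix) gives the spectrum above. The largest eigenvalue, 3.9021, is at most the vertex count 10.

[0, 0.0979, 0.3820, 0.8244, 1.3820, 2, 2.6180, 3.1756, 3.6180, 3.9021]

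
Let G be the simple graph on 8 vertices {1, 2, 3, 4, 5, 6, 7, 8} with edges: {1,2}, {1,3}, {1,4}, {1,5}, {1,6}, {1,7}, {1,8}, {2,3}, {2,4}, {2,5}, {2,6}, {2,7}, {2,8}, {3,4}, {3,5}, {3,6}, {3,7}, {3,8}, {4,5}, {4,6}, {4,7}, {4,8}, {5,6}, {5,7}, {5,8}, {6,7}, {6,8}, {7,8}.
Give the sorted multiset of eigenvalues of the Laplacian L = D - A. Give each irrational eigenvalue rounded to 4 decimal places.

[0, 8, 8, 8, 8, 8, 8, 8]

Each diagonal entry of L is the vertex degree and each off-diagonal entry is -1 where an edge is present, 0 otherwise; in the order [1, 2, 3, 4, 5, 6, 7, 8] the diagonal is [7, 7, 7, 7, 7, 7, 7, 7]. Diagonalising L (or applying a numerical eigensolver to the 8x8 matrix) gives the spectrum above. The eigenvalues sum to 56, which equals trace(L) = 2|E|.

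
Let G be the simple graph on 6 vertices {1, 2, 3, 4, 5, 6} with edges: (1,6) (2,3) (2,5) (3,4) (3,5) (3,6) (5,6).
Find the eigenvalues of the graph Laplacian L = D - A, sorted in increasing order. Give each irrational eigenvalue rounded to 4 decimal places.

[0, 0.6972, 1.1392, 2.7459, 4.3028, 5.1149]

Reading degrees in the order [1, 2, 3, 4, 5, 6] gives [1, 2, 4, 1, 3, 3]; set D = diag(1, 2, 4, 1, 3, 3) and form L = D - A. Since every row of L sums to 0, the all-ones vector is in the kernel and 0 is an eigenvalue. The single zero eigenvalue shows the graph is connected. There is one zero in the spectrum, matching the 1 component.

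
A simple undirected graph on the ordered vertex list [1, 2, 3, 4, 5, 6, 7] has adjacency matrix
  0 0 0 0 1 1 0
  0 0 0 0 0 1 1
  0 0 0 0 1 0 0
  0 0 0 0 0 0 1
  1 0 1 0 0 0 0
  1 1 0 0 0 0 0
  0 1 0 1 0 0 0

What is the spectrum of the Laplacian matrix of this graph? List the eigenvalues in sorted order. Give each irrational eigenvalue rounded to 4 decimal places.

Reading degrees in the order [1, 2, 3, 4, 5, 6, 7] gives [2, 2, 1, 1, 2, 2, 2]; set D = diag(2, 2, 1, 1, 2, 2, 2) and form L = D - A. L is symmetric positive semidefinite, so every eigenvalue is real and nonnegative. The single zero eigenvalue shows the graph is connected.

[0, 0.1981, 0.7530, 1.5550, 2.4450, 3.2470, 3.8019]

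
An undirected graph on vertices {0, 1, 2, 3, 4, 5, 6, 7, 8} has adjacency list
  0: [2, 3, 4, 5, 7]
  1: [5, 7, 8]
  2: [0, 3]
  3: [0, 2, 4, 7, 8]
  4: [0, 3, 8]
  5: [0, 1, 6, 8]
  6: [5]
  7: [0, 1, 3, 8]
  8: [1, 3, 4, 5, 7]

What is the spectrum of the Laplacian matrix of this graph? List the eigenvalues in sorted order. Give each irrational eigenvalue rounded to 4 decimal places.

With the vertex order [0, 1, 2, 3, 4, 5, 6, 7, 8], the degrees are [5, 3, 2, 5, 3, 4, 1, 4, 5], giving D = diag(5, 3, 2, 5, 3, 4, 1, 4, 5) and L = D - A. Diagonalising L (or applying a numerical eigensolver to the 9x9 matrix) gives the spectrum above. The largest eigenvalue, 7.0921, is at most the vertex count 9. By the matrix-tree theorem the graph has (1/9) * product of the nonzero eigenvalues = 1531 spanning trees.

[0, 0.7768, 1.6972, 2.5820, 3.9239, 4.4217, 5.3028, 6.2035, 7.0921]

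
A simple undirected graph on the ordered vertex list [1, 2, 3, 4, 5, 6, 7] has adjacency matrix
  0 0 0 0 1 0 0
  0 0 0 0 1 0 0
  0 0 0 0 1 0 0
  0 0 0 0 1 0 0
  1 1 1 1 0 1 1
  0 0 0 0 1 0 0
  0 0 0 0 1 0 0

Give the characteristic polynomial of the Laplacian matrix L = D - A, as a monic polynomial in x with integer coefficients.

With the vertex order [1, 2, 3, 4, 5, 6, 7], the degrees are [1, 1, 1, 1, 6, 1, 1], giving D = diag(1, 1, 1, 1, 6, 1, 1) and L = D - A. The eigenvalues of L are [0, 1, 1, 1, 1, 1, 7]; the characteristic polynomial is the product of (x - lambda_i), which multiplies out to x^7 - 12x^6 + 45x^5 - 80x^4 + 75x^3 - 36x^2 + 7x. Since p(0) = det(-L) = 0, x divides p(x).

x^7 - 12x^6 + 45x^5 - 80x^4 + 75x^3 - 36x^2 + 7x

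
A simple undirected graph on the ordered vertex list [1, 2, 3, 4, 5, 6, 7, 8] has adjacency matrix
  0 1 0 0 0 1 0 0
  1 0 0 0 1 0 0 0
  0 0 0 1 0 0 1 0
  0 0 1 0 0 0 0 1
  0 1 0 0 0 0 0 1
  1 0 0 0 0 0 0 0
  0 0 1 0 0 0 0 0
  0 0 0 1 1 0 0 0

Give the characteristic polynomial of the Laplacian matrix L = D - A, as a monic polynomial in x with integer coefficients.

x^8 - 14x^7 + 78x^6 - 220x^5 + 330x^4 - 252x^3 + 84x^2 - 8x

With the vertex order [1, 2, 3, 4, 5, 6, 7, 8], the degrees are [2, 2, 2, 2, 2, 1, 1, 2], giving D = diag(2, 2, 2, 2, 2, 1, 1, 2) and L = D - A. L has integer entries, so p(x) = det(xI - L) has integer coefficients. Expanding the determinant yields x^8 - 14x^7 + 78x^6 - 220x^5 + 330x^4 - 252x^3 + 84x^2 - 8x. The coefficient of x^7 equals -trace(L) = -14, matching the sum of degrees. There is one zero in the spectrum, matching the 1 component.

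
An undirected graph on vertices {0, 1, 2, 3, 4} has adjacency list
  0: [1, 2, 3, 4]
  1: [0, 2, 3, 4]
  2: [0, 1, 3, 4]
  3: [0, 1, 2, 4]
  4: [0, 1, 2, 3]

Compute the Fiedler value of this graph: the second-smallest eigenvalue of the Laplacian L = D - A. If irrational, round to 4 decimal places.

5

Reading degrees in the order [0, 1, 2, 3, 4] gives [4, 4, 4, 4, 4]; set D = diag(4, 4, 4, 4, 4) and form L = D - A. The sorted Laplacian eigenvalues are [0, 5, 5, 5, 5]; the algebraic connectivity is the second entry, 5. By the matrix-tree theorem the graph has (1/5) * product of the nonzero eigenvalues = 125 spanning trees. The eigenvalues sum to 20, which equals trace(L) = 2|E|.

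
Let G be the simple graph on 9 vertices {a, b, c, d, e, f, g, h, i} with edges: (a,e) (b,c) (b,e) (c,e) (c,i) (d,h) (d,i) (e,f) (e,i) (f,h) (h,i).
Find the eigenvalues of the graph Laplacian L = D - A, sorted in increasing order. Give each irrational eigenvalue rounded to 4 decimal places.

[0, 0, 0.7901, 1.1918, 1.7735, 3.1456, 3.8888, 4.9132, 6.2971]

Each diagonal entry of L is the vertex degree and each off-diagonal entry is -1 where an edge is present, 0 otherwise; in the order [a, b, c, d, e, f, g, h, i] the diagonal is [1, 2, 3, 2, 5, 2, 0, 3, 4]. The multiplicity of 0 as a Laplacian eigenvalue equals the number of connected components. The 2 zero eigenvalues correspond to the 2 connected components. The largest eigenvalue, 6.2971, is at most the vertex count 9.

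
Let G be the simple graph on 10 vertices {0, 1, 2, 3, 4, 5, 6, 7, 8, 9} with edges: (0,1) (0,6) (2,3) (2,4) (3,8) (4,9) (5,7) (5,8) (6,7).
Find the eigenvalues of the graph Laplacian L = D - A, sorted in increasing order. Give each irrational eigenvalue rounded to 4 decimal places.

Each diagonal entry of L is the vertex degree and each off-diagonal entry is -1 where an edge is present, 0 otherwise; in the order [0, 1, 2, 3, 4, 5, 6, 7, 8, 9] the diagonal is [2, 1, 2, 2, 2, 2, 2, 2, 2, 1]. The multiplicity of 0 as a Laplacian eigenvalue equals the number of connected components. The single zero eigenvalue shows the graph is connected.

[0, 0.0979, 0.3820, 0.8244, 1.3820, 2, 2.6180, 3.1756, 3.6180, 3.9021]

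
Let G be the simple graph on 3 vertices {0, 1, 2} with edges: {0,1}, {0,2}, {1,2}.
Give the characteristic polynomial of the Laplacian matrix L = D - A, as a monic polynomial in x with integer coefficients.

x^3 - 6x^2 + 9x

With the vertex order [0, 1, 2], the degrees are [2, 2, 2], giving D = diag(2, 2, 2) and L = D - A. L has integer entries, so p(x) = det(xI - L) has integer coefficients. Expanding the determinant yields x^3 - 6x^2 + 9x. The coefficient of x^2 equals -trace(L) = -6, matching the sum of degrees. By the matrix-tree theorem the graph has (1/3) * product of the nonzero eigenvalues = 3 spanning trees. The eigenvalues sum to 6, which equals trace(L) = 2|E|.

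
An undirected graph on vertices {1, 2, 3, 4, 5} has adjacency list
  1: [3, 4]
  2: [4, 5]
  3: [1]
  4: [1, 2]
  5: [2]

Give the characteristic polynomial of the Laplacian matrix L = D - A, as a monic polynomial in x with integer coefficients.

Reading degrees in the order [1, 2, 3, 4, 5] gives [2, 2, 1, 2, 1]; set D = diag(2, 2, 1, 2, 1) and form L = D - A. L has integer entries, so p(x) = det(xI - L) has integer coefficients. Expanding the determinant yields x^5 - 8x^4 + 21x^3 - 20x^2 + 5x. Since p(0) = det(-L) = 0, x divides p(x). The eigenvalues sum to 8, which equals trace(L) = 2|E|. By the matrix-tree theorem the graph has (1/5) * product of the nonzero eigenvalues = 1 spanning tree.

x^5 - 8x^4 + 21x^3 - 20x^2 + 5x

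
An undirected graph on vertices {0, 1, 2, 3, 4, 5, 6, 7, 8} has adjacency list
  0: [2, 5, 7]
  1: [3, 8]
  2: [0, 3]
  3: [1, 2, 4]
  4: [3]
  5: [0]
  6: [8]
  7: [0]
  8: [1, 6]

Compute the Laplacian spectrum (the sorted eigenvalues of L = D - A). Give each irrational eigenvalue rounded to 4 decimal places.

[0, 0.1658, 0.4679, 1, 1.3434, 1.6527, 3, 3.8794, 4.4909]

Each diagonal entry of L is the vertex degree and each off-diagonal entry is -1 where an edge is present, 0 otherwise; in the order [0, 1, 2, 3, 4, 5, 6, 7, 8] the diagonal is [3, 2, 2, 3, 1, 1, 1, 1, 2]. Diagonalising L (or applying a numerical eigensolver to the 9x9 matrix) gives the spectrum above. The single zero eigenvalue shows the graph is connected. The largest eigenvalue, 4.4909, is at most the vertex count 9. There is one zero in the spectrum, matching the 1 component.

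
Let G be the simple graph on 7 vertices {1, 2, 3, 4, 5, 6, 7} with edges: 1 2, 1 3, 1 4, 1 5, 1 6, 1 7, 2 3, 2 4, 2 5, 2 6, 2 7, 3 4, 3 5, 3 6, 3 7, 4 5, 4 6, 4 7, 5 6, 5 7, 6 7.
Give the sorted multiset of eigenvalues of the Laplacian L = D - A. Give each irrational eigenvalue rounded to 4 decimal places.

Reading degrees in the order [1, 2, 3, 4, 5, 6, 7] gives [6, 6, 6, 6, 6, 6, 6]; set D = diag(6, 6, 6, 6, 6, 6, 6) and form L = D - A. Diagonalising L (or applying a numerical eigensolver to the 7x7 matrix) gives the spectrum above.

[0, 7, 7, 7, 7, 7, 7]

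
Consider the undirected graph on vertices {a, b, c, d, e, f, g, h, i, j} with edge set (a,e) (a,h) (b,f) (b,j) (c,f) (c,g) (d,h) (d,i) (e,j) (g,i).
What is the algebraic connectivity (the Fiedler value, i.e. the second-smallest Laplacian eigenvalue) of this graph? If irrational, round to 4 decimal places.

0.3820

With the vertex order [a, b, c, d, e, f, g, h, i, j], the degrees are [2, 2, 2, 2, 2, 2, 2, 2, 2, 2], giving D = diag(2, 2, 2, 2, 2, 2, 2, 2, 2, 2) and L = D - A. Computing the eigenvalues of L and sorting gives [0, 0.3820, 0.3820, 1.3820, 1.3820, 2.6180, 2.6180, 3.6180, 3.6180, 4]. The Fiedler value lambda_2 = 0.3820 is strictly positive, so the graph is connected. The eigenvalues sum to 20, which equals trace(L) = 2|E|.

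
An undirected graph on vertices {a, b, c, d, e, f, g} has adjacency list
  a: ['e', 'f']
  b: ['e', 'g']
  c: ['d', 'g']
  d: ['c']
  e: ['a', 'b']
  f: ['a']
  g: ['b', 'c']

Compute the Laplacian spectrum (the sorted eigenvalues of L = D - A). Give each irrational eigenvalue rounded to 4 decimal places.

With the vertex order [a, b, c, d, e, f, g], the degrees are [2, 2, 2, 1, 2, 1, 2], giving D = diag(2, 2, 2, 1, 2, 1, 2) and L = D - A. Diagonalising L (or applying a numerical eigensolver to the 7x7 matrix) gives the spectrum above. The single zero eigenvalue shows the graph is connected. By the matrix-tree theorem the graph has (1/7) * product of the nonzero eigenvalues = 1 spanning tree.

[0, 0.1981, 0.7530, 1.5550, 2.4450, 3.2470, 3.8019]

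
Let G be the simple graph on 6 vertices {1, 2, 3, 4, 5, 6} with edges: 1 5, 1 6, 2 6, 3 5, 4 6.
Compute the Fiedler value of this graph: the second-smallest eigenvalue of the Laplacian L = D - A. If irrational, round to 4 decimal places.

Each diagonal entry of L is the vertex degree and each off-diagonal entry is -1 where an edge is present, 0 otherwise; in the order [1, 2, 3, 4, 5, 6] the diagonal is [2, 1, 1, 1, 2, 3]. The sorted Laplacian eigenvalues are [0, 0.3249, 1, 1.4608, 3, 4.2143]; the algebraic connectivity is the second entry, 0.3249. There is one zero in the spectrum, matching the 1 component. The eigenvalues sum to 10, which equals trace(L) = 2|E|.

0.3249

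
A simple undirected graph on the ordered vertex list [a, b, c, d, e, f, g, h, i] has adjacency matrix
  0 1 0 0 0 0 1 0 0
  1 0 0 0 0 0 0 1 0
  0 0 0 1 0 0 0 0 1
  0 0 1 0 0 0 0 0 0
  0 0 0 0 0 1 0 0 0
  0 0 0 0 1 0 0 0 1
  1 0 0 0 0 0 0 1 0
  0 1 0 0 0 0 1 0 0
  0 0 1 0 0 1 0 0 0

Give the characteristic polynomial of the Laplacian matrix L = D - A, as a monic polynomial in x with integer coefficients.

Reading degrees in the order [a, b, c, d, e, f, g, h, i] gives [2, 2, 2, 1, 1, 2, 2, 2, 2]; set D = diag(2, 2, 2, 1, 1, 2, 2, 2, 2) and form L = D - A. Computing det(xI - L) by cofactor expansion (or equivalently via sum-over-permutations) gives x^9 - 16x^8 + 105x^7 - 364x^6 + 713x^5 - 776x^4 + 420x^3 - 80x^2. The constant term is 0 because L is singular (the all-ones vector lies in its kernel). The largest eigenvalue, 4, is at most the vertex count 9. There are 2 zeros in the spectrum, matching the 2 components.

x^9 - 16x^8 + 105x^7 - 364x^6 + 713x^5 - 776x^4 + 420x^3 - 80x^2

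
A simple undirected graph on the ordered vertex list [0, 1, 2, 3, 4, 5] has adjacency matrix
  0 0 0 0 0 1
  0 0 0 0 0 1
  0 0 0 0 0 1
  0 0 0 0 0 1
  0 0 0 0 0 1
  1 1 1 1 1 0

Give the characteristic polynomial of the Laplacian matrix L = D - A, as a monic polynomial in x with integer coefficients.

x^6 - 10x^5 + 30x^4 - 40x^3 + 25x^2 - 6x

With the vertex order [0, 1, 2, 3, 4, 5], the degrees are [1, 1, 1, 1, 1, 5], giving D = diag(1, 1, 1, 1, 1, 5) and L = D - A. Computing det(xI - L) by cofactor expansion (or equivalently via sum-over-permutations) gives x^6 - 10x^5 + 30x^4 - 40x^3 + 25x^2 - 6x. Since p(0) = det(-L) = 0, x divides p(x). The eigenvalues sum to 10, which equals trace(L) = 2|E|.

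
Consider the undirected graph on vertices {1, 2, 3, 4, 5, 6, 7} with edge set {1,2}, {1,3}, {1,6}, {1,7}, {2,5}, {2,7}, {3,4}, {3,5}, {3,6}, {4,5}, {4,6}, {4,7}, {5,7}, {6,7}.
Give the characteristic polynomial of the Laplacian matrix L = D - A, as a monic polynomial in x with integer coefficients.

x^7 - 28x^6 + 321x^5 - 1926x^4 + 6369x^3 - 10988x^2 + 7714x

Reading degrees in the order [1, 2, 3, 4, 5, 6, 7] gives [4, 3, 4, 4, 4, 4, 5]; set D = diag(4, 3, 4, 4, 4, 4, 5) and form L = D - A. L has integer entries, so p(x) = det(xI - L) has integer coefficients. Expanding the determinant yields x^7 - 28x^6 + 321x^5 - 1926x^4 + 6369x^3 - 10988x^2 + 7714x. The constant term is 0 because L is singular (the all-ones vector lies in its kernel). The largest eigenvalue, 6.6180, is at most the vertex count 7. By the matrix-tree theorem the graph has (1/7) * product of the nonzero eigenvalues = 1102 spanning trees.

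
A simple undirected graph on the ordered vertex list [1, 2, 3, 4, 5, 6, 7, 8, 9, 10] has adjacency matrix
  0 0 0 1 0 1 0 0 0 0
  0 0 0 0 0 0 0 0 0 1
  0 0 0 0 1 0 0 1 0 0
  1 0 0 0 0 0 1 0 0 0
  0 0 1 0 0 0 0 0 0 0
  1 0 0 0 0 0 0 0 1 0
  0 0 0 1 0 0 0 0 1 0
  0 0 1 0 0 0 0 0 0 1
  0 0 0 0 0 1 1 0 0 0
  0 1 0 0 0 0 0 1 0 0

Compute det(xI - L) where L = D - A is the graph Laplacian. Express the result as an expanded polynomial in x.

Reading degrees in the order [1, 2, 3, 4, 5, 6, 7, 8, 9, 10] gives [2, 1, 2, 2, 1, 2, 2, 2, 2, 2]; set D = diag(2, 1, 2, 2, 1, 2, 2, 2, 2, 2) and form L = D - A. Computing det(xI - L) by cofactor expansion (or equivalently via sum-over-permutations) gives x^10 - 18x^9 + 136x^8 - 560x^7 + 1365x^6 - 2000x^5 + 1700x^4 - 750x^3 + 125x^2. The constant term is 0 because L is singular (the all-ones vector lies in its kernel). The largest eigenvalue, 3.6180, is at most the vertex count 10.

x^10 - 18x^9 + 136x^8 - 560x^7 + 1365x^6 - 2000x^5 + 1700x^4 - 750x^3 + 125x^2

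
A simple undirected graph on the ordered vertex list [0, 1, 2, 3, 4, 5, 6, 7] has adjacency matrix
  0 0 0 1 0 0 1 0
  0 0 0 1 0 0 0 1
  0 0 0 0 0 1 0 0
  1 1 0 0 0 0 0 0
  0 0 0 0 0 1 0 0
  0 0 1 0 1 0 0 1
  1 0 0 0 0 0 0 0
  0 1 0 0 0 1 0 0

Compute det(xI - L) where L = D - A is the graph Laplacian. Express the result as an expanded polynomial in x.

x^8 - 14x^7 + 77x^6 - 212x^5 + 309x^4 - 232x^3 + 79x^2 - 8x

Reading degrees in the order [0, 1, 2, 3, 4, 5, 6, 7] gives [2, 2, 1, 2, 1, 3, 1, 2]; set D = diag(2, 2, 1, 2, 1, 3, 1, 2) and form L = D - A. Computing det(xI - L) by cofactor expansion (or equivalently via sum-over-permutations) gives x^8 - 14x^7 + 77x^6 - 212x^5 + 309x^4 - 232x^3 + 79x^2 - 8x. Since p(0) = det(-L) = 0, x divides p(x).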